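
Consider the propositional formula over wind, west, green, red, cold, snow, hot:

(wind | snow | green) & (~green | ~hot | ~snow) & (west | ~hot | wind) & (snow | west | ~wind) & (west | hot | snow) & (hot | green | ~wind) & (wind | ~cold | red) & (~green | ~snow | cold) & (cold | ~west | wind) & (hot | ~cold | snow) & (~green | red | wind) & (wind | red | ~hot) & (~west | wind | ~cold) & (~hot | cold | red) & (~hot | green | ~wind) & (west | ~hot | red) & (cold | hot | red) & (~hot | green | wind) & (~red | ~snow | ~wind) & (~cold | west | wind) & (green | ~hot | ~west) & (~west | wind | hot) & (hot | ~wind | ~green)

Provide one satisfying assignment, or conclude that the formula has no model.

wind=0, west=0, green=0, red=1, cold=0, snow=1, hot=0

Suppose wind = 0.
Suppose snow = 1.
Suppose green = 0.
Unit clause (~hot) forces hot = 0.
Unit clause (~west) forces west = 0.
Unit clause (~cold) forces cold = 0.
Unit clause (red) forces red = 1.
Every clause now holds.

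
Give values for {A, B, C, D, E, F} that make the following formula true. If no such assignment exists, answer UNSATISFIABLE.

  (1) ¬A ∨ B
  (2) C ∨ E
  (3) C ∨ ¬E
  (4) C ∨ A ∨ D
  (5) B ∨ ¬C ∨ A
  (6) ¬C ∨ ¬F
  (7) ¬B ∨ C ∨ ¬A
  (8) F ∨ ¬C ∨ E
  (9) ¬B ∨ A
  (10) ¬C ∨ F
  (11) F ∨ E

UNSATISFIABLE

Branch on A: set A = False.
The clause (¬B) is unit, so B = False.
The clause (¬C) is unit, so C = False.
The clause (E) is unit, so E = True.
But (¬E) is also a unit clause — contradiction.
Backtrack on A: now try A = True.
The clause (B) is unit, so B = True.
The clause (C) is unit, so C = True.
The clause (¬F) is unit, so F = False.
But (F) is also a unit clause — contradiction.
Neither A = True nor A = False works.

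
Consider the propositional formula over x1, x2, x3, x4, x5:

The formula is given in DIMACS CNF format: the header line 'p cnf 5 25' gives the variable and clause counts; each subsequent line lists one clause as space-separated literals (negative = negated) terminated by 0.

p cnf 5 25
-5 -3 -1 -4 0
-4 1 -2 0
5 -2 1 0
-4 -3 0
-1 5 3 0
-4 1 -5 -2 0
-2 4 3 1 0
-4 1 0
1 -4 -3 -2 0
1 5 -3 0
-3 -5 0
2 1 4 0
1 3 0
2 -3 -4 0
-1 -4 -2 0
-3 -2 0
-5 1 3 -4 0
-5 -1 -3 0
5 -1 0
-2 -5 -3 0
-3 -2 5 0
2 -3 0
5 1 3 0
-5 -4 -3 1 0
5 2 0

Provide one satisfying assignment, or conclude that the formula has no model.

x1 ↦ True,  x2 ↦ False,  x3 ↦ False,  x4 ↦ True,  x5 ↦ True

Branch on x4: set x4 = True.
The clause (¬x3) is unit, so x3 = False.
The clause (x1) is unit, so x1 = True.
The clause (x5) is unit, so x5 = True.
The clause (¬x2) is unit, so x2 = False.
This assignment satisfies each clause.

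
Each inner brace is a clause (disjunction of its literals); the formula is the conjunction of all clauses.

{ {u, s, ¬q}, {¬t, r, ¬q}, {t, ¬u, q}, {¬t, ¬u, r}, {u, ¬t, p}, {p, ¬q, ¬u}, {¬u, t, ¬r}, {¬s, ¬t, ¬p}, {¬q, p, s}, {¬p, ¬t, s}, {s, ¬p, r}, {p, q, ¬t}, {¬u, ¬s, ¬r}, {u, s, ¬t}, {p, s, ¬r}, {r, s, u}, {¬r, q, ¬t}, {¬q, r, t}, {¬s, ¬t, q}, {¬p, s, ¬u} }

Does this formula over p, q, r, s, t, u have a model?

Suppose u = False.
Suppose s = True.
Suppose t = False.
Suppose q = False.
All clauses hold; p, r can take either value.
A satisfying assignment: p: False,  q: False,  r: True,  s: True,  t: False,  u: False.

Yes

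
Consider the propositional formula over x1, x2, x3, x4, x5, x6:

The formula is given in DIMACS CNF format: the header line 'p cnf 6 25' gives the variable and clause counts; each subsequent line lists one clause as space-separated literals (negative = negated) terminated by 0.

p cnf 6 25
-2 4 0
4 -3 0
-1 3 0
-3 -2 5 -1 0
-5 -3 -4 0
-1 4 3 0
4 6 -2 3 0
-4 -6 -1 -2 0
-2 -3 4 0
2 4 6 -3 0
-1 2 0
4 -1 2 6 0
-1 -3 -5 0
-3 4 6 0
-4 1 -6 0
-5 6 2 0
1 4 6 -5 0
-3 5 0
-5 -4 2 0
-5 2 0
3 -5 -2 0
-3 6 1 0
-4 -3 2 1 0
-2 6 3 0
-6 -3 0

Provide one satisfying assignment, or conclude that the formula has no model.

x1: False,  x2: False,  x3: False,  x4: False,  x5: False,  x6: False

Branch on x2: set x2 = False.
From the singleton clause (¬x1), x1 = False.
From the singleton clause (¬x5), x5 = False.
From the singleton clause (¬x3), x3 = False.
Branch on x4: set x4 = False.
All clauses hold; x6 can take either value.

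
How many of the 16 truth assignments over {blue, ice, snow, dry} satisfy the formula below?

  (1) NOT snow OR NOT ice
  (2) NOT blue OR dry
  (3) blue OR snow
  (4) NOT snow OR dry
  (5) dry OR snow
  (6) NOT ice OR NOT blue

3

There are 2^4 = 16 truth assignments over (blue, ice, snow, dry).
Check each against the 6 clauses (columns in the order blue, ice, snow, dry):
  F F F F  ✗ fails (blue OR snow)
  F F F T  ✗ fails (blue OR snow)
  F F T F  ✗ fails (NOT snow OR dry)
  F F T T  ✓ satisfies all
  F T F F  ✗ fails (blue OR snow)
  F T F T  ✗ fails (blue OR snow)
  F T T F  ✗ fails (NOT snow OR NOT ice)
  F T T T  ✗ fails (NOT snow OR NOT ice)
  T F F F  ✗ fails (NOT blue OR dry)
  T F F T  ✓ satisfies all
  T F T F  ✗ fails (NOT blue OR dry)
  T F T T  ✓ satisfies all
  T T F F  ✗ fails (NOT blue OR dry)
  T T F T  ✗ fails (NOT ice OR NOT blue)
  T T T F  ✗ fails (NOT snow OR NOT ice)
  T T T T  ✗ fails (NOT snow OR NOT ice)
3 of the 16 rows are models.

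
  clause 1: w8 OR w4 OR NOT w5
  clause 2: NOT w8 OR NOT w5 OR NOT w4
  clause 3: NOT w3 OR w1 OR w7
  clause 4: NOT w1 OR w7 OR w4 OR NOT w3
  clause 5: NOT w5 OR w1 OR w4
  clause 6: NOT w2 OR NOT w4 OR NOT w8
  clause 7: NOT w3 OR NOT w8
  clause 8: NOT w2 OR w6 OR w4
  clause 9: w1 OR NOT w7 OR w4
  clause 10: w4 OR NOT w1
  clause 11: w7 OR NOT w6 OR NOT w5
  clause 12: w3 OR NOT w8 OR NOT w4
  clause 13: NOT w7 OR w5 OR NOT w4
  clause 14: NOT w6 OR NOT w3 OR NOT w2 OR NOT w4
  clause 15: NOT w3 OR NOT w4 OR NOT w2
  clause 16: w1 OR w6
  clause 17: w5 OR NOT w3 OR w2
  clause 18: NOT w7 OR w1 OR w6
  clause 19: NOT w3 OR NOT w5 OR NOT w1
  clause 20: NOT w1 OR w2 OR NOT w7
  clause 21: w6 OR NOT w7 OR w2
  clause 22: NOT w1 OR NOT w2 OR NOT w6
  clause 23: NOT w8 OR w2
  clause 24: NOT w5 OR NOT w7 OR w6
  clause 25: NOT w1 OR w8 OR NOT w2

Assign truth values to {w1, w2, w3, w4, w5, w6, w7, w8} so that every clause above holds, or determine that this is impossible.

w1 ↦ true,  w2 ↦ false,  w3 ↦ false,  w4 ↦ true,  w5 ↦ true,  w6 ↦ false,  w7 ↦ false,  w8 ↦ false

Branch on w3: set w3 = false.
Branch on w4: set w4 = true.
(NOT w8) alone gives w8 = false.
Branch on w7: set w7 = false.
Branch on w6: set w6 = false.
(w1) alone gives w1 = true.
(NOT w2) alone gives w2 = false.
Every clause is now satisfied; w5 is unconstrained.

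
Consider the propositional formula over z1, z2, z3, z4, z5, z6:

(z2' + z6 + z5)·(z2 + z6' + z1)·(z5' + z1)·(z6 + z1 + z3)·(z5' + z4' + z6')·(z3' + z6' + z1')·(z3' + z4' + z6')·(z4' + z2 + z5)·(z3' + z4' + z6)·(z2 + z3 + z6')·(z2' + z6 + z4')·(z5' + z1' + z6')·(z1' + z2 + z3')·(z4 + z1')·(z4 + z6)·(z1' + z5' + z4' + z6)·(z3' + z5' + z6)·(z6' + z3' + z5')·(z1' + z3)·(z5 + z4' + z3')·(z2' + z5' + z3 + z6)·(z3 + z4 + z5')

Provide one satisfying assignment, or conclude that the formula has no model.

z1=0; z2=1; z3=1; z4=0; z5=0; z6=1

Try z5 = 0.
Try z2 = 1.
The clause (z6) is unit, so z6 = 1.
Try z3 = 1.
The clause (z1') is unit, so z1 = 0.
The clause (z4') is unit, so z4 = 0.
All clauses are satisfied.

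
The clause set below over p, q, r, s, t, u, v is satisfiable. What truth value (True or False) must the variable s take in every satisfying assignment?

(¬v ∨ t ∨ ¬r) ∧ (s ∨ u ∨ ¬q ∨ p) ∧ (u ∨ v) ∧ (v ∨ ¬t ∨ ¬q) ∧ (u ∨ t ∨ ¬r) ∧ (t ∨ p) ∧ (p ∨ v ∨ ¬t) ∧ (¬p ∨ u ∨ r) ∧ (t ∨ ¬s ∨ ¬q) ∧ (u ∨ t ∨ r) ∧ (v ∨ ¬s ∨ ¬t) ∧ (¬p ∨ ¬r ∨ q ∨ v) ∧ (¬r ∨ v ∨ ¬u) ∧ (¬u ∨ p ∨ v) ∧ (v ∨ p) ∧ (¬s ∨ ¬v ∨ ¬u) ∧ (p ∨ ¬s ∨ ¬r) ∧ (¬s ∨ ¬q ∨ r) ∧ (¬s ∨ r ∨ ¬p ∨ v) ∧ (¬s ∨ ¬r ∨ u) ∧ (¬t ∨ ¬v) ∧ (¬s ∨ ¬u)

False

Suppose s = True.
Unit clause (¬u) forces u = False.
Unit clause (v) forces v = True.
Unit clause (¬r) forces r = False.
Unit clause (¬p) forces p = False.
Unit clause (t) forces t = True.
But (¬t) is also a unit clause — contradiction.
So every satisfying assignment has s = False.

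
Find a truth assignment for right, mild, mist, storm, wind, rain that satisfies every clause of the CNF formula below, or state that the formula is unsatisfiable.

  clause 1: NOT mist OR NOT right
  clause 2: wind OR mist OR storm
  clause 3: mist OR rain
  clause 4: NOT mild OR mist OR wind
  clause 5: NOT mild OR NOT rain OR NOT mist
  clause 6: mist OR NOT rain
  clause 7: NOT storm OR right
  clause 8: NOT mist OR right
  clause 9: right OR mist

UNSATISFIABLE

Try mist = false.
(rain) alone gives rain = true.
That conflicts with the unit clause (NOT rain).
Backtrack on mist: now try mist = true.
(NOT right) alone gives right = false.
That conflicts with the unit clause (right).
Either choice for mist ends in contradiction.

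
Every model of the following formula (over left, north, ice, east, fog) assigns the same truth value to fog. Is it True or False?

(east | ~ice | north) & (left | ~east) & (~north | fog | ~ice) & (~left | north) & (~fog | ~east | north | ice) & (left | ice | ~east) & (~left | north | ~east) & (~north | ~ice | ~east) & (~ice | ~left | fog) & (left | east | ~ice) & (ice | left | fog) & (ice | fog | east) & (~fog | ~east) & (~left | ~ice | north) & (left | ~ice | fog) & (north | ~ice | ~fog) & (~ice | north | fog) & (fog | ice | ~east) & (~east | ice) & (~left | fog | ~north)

True

Suppose fog = 0.
Case left = 1:
From the singleton clause (north), north = 1.
Now (~north) is unsatisfied and unit — conflict.
Undo left and try left = 0.
From the singleton clause (~east), east = 0.
From the singleton clause (~ice), ice = 0.
Now (ice) is unsatisfied and unit — conflict.
Either choice for left ends in contradiction.
So every satisfying assignment has fog = True.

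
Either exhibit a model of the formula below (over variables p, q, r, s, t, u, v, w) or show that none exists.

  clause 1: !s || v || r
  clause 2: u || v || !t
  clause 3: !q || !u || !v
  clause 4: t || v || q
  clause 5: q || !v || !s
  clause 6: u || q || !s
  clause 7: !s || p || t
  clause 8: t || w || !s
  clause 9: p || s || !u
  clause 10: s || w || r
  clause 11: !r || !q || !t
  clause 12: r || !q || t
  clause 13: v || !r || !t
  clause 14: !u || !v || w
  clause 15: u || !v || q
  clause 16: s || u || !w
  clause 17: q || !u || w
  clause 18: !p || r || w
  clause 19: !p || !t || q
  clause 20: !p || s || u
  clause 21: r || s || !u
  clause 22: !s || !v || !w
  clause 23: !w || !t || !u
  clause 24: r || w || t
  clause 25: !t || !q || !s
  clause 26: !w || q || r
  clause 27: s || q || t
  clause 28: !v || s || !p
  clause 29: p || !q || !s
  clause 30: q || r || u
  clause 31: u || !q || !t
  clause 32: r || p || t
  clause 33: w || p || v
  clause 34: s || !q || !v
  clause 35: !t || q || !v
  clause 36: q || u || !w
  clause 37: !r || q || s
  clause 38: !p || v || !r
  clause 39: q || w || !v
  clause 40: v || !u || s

UNSATISFIABLE

Suppose s = false.
Suppose p = true.
(u) alone gives u = true.
(r) alone gives r = true.
(!v) alone gives v = false.
But (v) is also a unit clause — contradiction.
That branch fails; take p = false instead.
(!u) alone gives u = false.
(!w) alone gives w = false.
(r) alone gives r = true.
(v) alone gives v = true.
(q) alone gives q = true.
But (!q) is also a unit clause — contradiction.
Neither p = true nor p = false works.
That branch fails; take s = true instead.
Suppose v = true.
(q) alone gives q = true.
(!u) alone gives u = false.
(!w) alone gives w = false.
(t) alone gives t = true.
But (!t) is also a unit clause — contradiction.
That branch fails; take v = false instead.
(r) alone gives r = true.
(!t) alone gives t = false.
(q) alone gives q = true.
(p) alone gives p = true.
But (!p) is also a unit clause — contradiction.
Neither v = true nor v = false works.
Neither s = true nor s = false works.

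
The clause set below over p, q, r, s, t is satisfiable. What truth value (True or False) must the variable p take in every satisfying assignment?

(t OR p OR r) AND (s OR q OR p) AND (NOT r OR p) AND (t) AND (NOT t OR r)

True

Suppose p = false.
The clause (NOT r) is unit, so r = false.
The clause (t) is unit, so t = true.
That conflicts with the unit clause (NOT t).
So every satisfying assignment has p = True.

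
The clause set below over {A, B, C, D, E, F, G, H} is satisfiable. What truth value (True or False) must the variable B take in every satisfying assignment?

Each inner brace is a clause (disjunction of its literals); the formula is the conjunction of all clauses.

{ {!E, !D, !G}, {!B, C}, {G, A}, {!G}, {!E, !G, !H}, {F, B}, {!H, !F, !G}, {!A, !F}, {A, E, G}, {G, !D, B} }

Suppose B = false.
The clause (!G) is unit, so G = false.
The clause (A) is unit, so A = true.
The clause (F) is unit, so F = true.
Now (!F) is unsatisfied and unit — conflict.
So every satisfying assignment has B = True.

True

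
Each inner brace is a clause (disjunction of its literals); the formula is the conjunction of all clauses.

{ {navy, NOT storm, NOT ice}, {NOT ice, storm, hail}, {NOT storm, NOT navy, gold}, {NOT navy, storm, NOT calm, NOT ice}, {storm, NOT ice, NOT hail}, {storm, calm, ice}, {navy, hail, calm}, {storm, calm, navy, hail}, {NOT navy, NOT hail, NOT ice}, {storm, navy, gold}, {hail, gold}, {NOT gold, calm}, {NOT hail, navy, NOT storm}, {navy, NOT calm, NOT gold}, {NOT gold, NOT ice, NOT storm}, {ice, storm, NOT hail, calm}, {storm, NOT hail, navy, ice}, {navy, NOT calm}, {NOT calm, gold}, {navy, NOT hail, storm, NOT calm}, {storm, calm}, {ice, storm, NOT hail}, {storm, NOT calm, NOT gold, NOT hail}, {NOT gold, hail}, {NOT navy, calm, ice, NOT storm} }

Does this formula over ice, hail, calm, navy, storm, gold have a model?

Yes, satisfiable

Suppose hail = true.
Suppose storm = true.
(navy) alone gives navy = true.
(gold) alone gives gold = true.
(NOT ice) alone gives ice = false.
(calm) alone gives calm = true.
Every clause now holds.
A satisfying assignment: ice ↦ false, hail ↦ true, calm ↦ true, navy ↦ true, storm ↦ true, gold ↦ true.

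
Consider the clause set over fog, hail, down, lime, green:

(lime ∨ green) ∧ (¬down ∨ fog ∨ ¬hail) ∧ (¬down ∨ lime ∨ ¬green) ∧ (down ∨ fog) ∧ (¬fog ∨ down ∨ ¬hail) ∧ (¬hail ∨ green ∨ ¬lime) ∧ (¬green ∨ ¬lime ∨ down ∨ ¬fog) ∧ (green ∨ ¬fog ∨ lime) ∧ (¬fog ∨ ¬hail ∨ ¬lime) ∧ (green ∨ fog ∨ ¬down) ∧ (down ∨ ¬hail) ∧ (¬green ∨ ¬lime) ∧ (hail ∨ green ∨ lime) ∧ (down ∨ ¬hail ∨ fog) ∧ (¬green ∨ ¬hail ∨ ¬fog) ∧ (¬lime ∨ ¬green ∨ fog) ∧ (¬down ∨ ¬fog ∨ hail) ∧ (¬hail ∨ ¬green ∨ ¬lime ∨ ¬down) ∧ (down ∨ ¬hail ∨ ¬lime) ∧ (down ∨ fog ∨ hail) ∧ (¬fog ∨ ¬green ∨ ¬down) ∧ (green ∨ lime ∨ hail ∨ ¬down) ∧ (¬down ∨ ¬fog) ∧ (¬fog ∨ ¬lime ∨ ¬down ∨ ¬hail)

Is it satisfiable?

Yes

Branch on lime: set lime = True.
From the singleton clause (¬green), green = False.
From the singleton clause (¬hail), hail = False.
Branch on down: set down = False.
From the singleton clause (fog), fog = True.
All clauses are satisfied.
A satisfying assignment: fog=True, hail=False, down=False, lime=True, green=False.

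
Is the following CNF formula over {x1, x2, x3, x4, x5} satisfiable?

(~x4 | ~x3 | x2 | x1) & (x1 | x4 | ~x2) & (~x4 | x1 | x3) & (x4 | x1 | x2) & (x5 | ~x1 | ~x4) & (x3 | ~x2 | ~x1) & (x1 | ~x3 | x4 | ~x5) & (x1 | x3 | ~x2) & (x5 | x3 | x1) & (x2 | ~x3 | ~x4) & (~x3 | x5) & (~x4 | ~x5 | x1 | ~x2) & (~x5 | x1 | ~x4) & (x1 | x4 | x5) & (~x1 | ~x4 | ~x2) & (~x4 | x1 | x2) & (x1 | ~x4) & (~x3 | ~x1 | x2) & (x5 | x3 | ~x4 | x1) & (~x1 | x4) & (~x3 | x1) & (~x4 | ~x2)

Suppose x3 = 0.
Suppose x4 = 1.
(x1) alone gives x1 = 1.
(x5) alone gives x5 = 1.
(~x2) alone gives x2 = 0.
This assignment satisfies each clause.
A satisfying assignment: x1=1,  x2=0,  x3=0,  x4=1,  x5=1.

Yes, satisfiable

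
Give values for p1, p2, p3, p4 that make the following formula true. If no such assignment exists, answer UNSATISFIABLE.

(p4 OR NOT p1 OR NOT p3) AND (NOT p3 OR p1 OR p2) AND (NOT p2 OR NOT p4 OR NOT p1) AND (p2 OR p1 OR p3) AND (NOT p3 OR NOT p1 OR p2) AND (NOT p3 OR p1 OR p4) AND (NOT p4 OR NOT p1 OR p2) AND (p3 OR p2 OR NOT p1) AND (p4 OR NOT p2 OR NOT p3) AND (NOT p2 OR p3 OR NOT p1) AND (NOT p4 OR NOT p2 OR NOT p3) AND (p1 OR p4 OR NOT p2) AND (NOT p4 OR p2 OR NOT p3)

p1 ↦ false, p2 ↦ true, p3 ↦ false, p4 ↦ true

Try p4 = true.
Try p2 = true.
Unit clause (NOT p1) forces p1 = false.
Unit clause (NOT p3) forces p3 = false.
Every clause now holds.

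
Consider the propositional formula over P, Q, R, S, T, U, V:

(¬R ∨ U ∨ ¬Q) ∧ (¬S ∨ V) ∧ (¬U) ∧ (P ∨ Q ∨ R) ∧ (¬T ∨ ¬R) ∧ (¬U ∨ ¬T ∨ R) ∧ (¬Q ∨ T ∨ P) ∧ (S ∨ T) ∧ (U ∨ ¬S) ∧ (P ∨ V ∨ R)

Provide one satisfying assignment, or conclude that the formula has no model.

From the singleton clause (¬U), U = False.
From the singleton clause (¬S), S = False.
From the singleton clause (T), T = True.
From the singleton clause (¬R), R = False.
Branch on P: set P = True.
All clauses hold; Q, V can take either value.

P=True,  Q=False,  R=False,  S=False,  T=True,  U=False,  V=True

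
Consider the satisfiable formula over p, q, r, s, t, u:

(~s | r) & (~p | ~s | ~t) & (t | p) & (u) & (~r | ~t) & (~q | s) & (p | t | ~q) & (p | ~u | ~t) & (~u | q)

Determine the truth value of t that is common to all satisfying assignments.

False

Suppose t = 1.
Unit clause (u) forces u = 1.
Unit clause (~r) forces r = 0.
Unit clause (~s) forces s = 0.
Unit clause (~q) forces q = 0.
But (q) is also a unit clause — contradiction.
So every satisfying assignment has t = False.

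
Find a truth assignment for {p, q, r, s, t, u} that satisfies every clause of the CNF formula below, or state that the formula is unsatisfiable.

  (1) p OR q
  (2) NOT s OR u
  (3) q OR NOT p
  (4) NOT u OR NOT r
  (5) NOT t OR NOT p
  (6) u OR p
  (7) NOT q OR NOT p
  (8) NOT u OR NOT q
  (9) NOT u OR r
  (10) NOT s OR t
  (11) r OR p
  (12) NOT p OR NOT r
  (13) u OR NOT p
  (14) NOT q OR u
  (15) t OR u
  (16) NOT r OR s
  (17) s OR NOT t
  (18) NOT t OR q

Branch on p: set p = true.
From the singleton clause (q), q = true.
But (NOT q) is also a unit clause — contradiction.
Backtrack on p: now try p = false.
From the singleton clause (q), q = true.
From the singleton clause (u), u = true.
But (NOT u) is also a unit clause — contradiction.
Either choice for p ends in contradiction.

UNSATISFIABLE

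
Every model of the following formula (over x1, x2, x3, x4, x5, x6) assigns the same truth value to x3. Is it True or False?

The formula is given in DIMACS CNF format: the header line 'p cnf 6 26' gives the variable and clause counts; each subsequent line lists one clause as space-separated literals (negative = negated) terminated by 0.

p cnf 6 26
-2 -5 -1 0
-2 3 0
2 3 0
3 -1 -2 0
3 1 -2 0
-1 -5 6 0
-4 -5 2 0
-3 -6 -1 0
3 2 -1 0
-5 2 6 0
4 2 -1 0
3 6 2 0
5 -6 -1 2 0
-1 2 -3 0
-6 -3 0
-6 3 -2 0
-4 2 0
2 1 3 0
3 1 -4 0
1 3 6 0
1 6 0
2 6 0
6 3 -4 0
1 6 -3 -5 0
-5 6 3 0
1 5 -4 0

True

Suppose x3 = False.
(¬x2) alone gives x2 = False.
But (x2) is also a unit clause — contradiction.
So every satisfying assignment has x3 = True.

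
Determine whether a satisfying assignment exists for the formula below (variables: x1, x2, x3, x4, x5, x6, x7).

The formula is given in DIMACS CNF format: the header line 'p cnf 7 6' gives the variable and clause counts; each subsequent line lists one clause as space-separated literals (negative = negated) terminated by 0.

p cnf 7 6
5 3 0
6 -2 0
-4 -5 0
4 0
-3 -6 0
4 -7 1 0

Satisfiable

From the singleton clause (x4), x4 = True.
From the singleton clause (¬x5), x5 = False.
From the singleton clause (x3), x3 = True.
From the singleton clause (¬x6), x6 = False.
From the singleton clause (¬x2), x2 = False.
Every clause is now satisfied; x1, x7 are unconstrained.
A satisfying assignment: x1=False; x2=False; x3=True; x4=True; x5=False; x6=False; x7=True.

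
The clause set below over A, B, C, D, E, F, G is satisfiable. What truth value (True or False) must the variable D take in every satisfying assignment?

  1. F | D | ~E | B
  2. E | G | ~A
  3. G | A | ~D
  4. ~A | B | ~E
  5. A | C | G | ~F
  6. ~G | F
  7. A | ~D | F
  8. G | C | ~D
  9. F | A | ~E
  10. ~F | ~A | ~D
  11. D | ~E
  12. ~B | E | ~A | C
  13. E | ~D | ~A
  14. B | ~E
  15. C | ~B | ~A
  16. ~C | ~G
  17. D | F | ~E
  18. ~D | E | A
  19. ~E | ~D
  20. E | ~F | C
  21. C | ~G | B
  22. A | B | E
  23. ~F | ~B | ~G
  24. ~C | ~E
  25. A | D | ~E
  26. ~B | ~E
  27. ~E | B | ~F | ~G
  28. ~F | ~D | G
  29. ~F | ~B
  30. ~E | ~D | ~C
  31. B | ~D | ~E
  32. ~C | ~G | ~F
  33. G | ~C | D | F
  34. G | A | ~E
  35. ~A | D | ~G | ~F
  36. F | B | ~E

Suppose D = 1.
The clause (~E) is unit, so E = 0.
The clause (~A) is unit, so A = 0.
But (A) is also a unit clause — contradiction.
So every satisfying assignment has D = False.

False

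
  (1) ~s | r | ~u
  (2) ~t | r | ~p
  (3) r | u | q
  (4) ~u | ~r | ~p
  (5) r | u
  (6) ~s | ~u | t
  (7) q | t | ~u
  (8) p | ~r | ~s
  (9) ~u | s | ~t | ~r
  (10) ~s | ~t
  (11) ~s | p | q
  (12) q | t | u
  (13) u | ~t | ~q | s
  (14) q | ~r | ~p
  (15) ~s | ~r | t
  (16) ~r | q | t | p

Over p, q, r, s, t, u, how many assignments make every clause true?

There are 2^6 = 64 truth assignments over (p, q, r, s, t, u).
Split on r. With r = 1, the clauses containing r are satisfied and ~r drops from the rest; 4 of the 2^5 = 32 assignments to the other variables satisfy what remains.
With r = 0, by the same count on the reduced clause set, 4 assignments work.
Total: 4 + 4 = 8.

8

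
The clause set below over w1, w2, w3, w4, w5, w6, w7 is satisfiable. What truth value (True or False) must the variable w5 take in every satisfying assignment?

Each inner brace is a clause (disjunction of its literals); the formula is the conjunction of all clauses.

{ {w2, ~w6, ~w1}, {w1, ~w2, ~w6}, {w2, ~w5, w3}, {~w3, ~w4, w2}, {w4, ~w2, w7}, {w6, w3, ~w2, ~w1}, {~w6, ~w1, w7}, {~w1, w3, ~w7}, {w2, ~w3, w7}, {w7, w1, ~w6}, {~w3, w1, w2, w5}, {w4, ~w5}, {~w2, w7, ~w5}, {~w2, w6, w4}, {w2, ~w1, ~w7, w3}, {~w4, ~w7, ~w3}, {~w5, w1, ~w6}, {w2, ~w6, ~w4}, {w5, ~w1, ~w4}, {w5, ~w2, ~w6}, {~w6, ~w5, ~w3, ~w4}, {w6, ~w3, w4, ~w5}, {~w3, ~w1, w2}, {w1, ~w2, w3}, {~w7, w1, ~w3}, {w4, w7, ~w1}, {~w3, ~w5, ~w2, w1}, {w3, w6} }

Suppose w5 = 1.
Unit clause (w4) forces w4 = 1.
Branch on w2: set w2 = 1.
Unit clause (w7) forces w7 = 1.
Unit clause (~w3) forces w3 = 0.
Unit clause (~w1) forces w1 = 0.
But (w1) is also a unit clause — contradiction.
Undo w2 and try w2 = 0.
Unit clause (w3) forces w3 = 1.
But (~w3) is also a unit clause — contradiction.
Either choice for w2 ends in contradiction.
So every satisfying assignment has w5 = False.

False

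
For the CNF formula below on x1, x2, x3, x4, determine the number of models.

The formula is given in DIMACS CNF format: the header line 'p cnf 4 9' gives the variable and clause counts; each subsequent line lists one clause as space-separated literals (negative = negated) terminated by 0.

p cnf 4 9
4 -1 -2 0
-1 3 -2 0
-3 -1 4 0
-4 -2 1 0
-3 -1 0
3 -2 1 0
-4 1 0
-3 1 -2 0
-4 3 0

There are 2^4 = 16 truth assignments over (x1, x2, x3, x4).
Check each against the 9 clauses (columns in the order x1, x2, x3, x4):
  F F F F  ✓ satisfies all
  F F F T  ✗ fails (¬x4 ∨ x1)
  F F T F  ✓ satisfies all
  F F T T  ✗ fails (¬x4 ∨ x1)
  F T F F  ✗ fails (x3 ∨ ¬x2 ∨ x1)
  F T F T  ✗ fails (¬x4 ∨ ¬x2 ∨ x1)
  F T T F  ✗ fails (¬x3 ∨ x1 ∨ ¬x2)
  F T T T  ✗ fails (¬x4 ∨ ¬x2 ∨ x1)
  T F F F  ✓ satisfies all
  T F F T  ✗ fails (¬x4 ∨ x3)
  T F T F  ✗ fails (¬x3 ∨ ¬x1 ∨ x4)
  T F T T  ✗ fails (¬x3 ∨ ¬x1)
  T T F F  ✗ fails (x4 ∨ ¬x1 ∨ ¬x2)
  T T F T  ✗ fails (¬x1 ∨ x3 ∨ ¬x2)
  T T T F  ✗ fails (x4 ∨ ¬x1 ∨ ¬x2)
  T T T T  ✗ fails (¬x3 ∨ ¬x1)
3 of the 16 rows are models.

3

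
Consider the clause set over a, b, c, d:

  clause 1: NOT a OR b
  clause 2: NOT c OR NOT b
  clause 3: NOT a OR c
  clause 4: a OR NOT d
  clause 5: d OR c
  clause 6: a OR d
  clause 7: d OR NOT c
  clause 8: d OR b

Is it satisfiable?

Unsatisfiable

Branch on a: set a = false.
The clause (NOT d) is unit, so d = false.
That conflicts with the unit clause (d).
That branch fails; take a = true instead.
The clause (b) is unit, so b = true.
The clause (NOT c) is unit, so c = false.
That conflicts with the unit clause (c).
Both values of a lead to a conflict.
No assignment satisfies every clause.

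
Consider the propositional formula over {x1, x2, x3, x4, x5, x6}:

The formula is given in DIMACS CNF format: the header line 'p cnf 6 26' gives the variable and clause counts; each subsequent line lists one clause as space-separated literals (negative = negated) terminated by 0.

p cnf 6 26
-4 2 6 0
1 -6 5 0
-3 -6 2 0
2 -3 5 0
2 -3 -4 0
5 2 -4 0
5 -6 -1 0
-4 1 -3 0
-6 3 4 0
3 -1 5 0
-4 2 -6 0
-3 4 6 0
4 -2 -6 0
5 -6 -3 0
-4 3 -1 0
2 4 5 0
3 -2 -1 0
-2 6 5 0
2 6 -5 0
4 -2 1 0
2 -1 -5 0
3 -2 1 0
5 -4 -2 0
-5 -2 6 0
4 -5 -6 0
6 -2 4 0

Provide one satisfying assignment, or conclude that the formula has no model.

Case x4 = True:
Case x2 = True:
The clause (x5) is unit, so x5 = True.
The clause (x6) is unit, so x6 = True.
Case x1 = True:
The clause (x3) is unit, so x3 = True.
Every clause now holds.

x1=True,  x2=True,  x3=True,  x4=True,  x5=True,  x6=True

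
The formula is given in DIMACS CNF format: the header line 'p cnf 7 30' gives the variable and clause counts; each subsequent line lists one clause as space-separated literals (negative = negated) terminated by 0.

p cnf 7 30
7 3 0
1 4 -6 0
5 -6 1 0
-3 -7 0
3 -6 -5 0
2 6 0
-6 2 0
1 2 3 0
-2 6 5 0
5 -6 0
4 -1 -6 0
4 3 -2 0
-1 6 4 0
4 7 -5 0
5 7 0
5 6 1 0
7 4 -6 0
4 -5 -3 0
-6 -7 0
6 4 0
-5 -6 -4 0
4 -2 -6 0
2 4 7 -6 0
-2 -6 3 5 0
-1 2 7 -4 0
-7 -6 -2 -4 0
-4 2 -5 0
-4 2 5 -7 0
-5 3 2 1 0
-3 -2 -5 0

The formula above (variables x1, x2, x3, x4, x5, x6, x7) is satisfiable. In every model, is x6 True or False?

Suppose x6 = True.
From the singleton clause (x2), x2 = True.
From the singleton clause (x5), x5 = True.
From the singleton clause (x3), x3 = True.
Now (¬x3) is unsatisfied and unit — conflict.
So every satisfying assignment has x6 = False.

False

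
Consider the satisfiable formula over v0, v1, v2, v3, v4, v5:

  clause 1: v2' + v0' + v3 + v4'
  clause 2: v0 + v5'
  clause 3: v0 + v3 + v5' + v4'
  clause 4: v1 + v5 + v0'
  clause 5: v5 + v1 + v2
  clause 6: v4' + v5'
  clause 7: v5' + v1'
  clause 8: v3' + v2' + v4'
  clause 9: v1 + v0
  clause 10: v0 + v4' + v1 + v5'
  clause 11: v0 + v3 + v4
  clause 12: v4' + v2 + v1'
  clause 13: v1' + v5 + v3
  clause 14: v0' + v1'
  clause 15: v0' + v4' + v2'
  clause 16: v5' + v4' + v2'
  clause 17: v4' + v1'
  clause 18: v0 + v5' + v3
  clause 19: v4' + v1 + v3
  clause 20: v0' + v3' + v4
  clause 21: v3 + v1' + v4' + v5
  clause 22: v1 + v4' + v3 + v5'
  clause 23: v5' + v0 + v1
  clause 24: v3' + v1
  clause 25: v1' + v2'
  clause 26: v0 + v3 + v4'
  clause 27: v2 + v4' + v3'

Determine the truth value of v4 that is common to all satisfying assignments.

False

Suppose v4 = 1.
From the singleton clause (v5'), v5 = 0.
From the singleton clause (v1'), v1 = 0.
From the singleton clause (v0'), v0 = 0.
But (v0) is also a unit clause — contradiction.
So every satisfying assignment has v4 = False.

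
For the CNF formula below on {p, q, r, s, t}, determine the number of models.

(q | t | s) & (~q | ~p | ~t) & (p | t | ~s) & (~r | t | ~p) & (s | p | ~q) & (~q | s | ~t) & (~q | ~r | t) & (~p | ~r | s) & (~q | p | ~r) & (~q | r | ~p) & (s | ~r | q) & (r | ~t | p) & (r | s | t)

5

There are 2^5 = 32 truth assignments over (p, q, r, s, t).
Split on q. With q = 1, the clauses containing q are satisfied and ~q drops from the rest; 0 of the 2^4 = 16 assignments to the other variables satisfy what remains.
With q = 0, by the same count on the reduced clause set, 5 assignments work.
Total: 0 + 5 = 5.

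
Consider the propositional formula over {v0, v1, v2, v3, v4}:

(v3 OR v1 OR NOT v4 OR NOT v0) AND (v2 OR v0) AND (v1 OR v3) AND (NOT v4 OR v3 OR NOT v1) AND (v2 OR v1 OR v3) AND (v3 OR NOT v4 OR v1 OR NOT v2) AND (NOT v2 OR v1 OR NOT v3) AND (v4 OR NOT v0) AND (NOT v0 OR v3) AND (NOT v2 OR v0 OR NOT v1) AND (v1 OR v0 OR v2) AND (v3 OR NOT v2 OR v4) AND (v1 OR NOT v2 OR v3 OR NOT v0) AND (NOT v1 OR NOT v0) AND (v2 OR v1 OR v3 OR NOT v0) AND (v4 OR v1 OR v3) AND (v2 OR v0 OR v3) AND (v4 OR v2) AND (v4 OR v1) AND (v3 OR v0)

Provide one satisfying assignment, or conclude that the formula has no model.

v0: true,  v1: false,  v2: false,  v3: true,  v4: true

Suppose v2 = false.
From the singleton clause (v0), v0 = true.
From the singleton clause (v4), v4 = true.
From the singleton clause (v3), v3 = true.
From the singleton clause (NOT v1), v1 = false.
This assignment satisfies each clause.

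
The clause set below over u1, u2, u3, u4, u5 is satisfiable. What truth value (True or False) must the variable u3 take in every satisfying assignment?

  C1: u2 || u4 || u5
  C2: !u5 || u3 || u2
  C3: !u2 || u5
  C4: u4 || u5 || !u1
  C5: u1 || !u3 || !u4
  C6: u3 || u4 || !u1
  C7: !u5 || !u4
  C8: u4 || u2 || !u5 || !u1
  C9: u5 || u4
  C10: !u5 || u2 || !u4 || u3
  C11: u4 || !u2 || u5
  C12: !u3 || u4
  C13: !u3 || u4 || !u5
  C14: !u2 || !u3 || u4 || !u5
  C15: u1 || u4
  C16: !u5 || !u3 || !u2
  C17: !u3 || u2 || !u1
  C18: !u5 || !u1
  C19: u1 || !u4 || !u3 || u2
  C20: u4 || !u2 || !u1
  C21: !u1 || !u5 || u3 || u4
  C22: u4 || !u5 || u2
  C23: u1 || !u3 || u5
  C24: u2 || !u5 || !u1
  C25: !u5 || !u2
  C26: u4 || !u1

False

Suppose u3 = true.
Unit clause (u4) forces u4 = true.
Unit clause (u1) forces u1 = true.
Unit clause (!u5) forces u5 = false.
Unit clause (!u2) forces u2 = false.
But (u2) is also a unit clause — contradiction.
So every satisfying assignment has u3 = False.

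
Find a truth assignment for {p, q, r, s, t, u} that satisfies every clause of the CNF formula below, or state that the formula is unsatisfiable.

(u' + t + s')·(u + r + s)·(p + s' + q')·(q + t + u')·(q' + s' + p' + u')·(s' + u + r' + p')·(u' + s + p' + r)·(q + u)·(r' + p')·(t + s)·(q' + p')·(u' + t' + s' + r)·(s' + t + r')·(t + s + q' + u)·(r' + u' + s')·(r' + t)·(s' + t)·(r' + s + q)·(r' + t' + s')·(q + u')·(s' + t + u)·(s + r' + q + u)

p ↦ 0, q ↦ 1, r ↦ 0, s ↦ 0, t ↦ 1, u ↦ 1

Branch on q: set q = 1.
From the singleton clause (p'), p = 0.
From the singleton clause (s'), s = 0.
From the singleton clause (t), t = 1.
Branch on u: set u = 1.
Every clause is now satisfied; r is unconstrained.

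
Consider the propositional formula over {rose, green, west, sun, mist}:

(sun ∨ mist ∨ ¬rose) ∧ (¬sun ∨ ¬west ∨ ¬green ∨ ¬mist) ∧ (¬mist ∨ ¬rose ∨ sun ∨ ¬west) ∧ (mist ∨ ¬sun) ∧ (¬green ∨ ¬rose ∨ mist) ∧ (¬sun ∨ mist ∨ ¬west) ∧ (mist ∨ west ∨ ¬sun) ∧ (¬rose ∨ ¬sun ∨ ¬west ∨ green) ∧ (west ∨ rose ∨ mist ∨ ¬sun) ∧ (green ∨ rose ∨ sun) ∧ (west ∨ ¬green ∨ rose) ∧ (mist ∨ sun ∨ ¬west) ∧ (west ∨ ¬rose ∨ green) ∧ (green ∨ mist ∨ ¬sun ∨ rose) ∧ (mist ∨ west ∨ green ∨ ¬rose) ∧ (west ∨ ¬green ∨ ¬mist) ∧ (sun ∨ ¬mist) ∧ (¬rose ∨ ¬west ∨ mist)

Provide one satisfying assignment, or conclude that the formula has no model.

Try mist = True.
From the singleton clause (sun), sun = True.
Try west = False.
From the singleton clause (¬green), green = False.
From the singleton clause (¬rose), rose = False.
Every clause now holds.

rose: False, green: False, west: False, sun: True, mist: True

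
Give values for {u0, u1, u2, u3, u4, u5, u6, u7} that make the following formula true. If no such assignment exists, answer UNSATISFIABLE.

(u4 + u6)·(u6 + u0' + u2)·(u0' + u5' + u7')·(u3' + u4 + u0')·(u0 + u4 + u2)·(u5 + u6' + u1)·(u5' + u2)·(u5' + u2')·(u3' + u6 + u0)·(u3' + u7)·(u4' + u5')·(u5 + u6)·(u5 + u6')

Suppose u4 = 1.
Unit clause (u5') forces u5 = 0.
Unit clause (u6) forces u6 = 1.
Now (u6') is unsatisfied and unit — conflict.
Backtrack on u4: now try u4 = 0.
Unit clause (u6) forces u6 = 1.
Unit clause (u5) forces u5 = 1.
Unit clause (u2) forces u2 = 1.
Now (u2') is unsatisfied and unit — conflict.
Neither u4 = 1 nor u4 = 0 works.

UNSATISFIABLE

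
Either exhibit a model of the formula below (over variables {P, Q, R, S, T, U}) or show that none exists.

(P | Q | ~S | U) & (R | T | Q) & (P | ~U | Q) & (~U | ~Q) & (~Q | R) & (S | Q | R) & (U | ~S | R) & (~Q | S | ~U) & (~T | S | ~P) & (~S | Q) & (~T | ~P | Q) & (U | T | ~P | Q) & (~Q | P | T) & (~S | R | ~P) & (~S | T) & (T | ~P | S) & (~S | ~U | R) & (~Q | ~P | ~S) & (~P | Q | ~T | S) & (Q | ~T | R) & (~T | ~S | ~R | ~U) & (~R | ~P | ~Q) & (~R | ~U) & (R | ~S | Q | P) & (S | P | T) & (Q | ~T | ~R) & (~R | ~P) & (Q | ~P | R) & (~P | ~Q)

Branch on U: set U = 0.
Branch on Q: set Q = 1.
(R) alone gives R = 1.
(~P) alone gives P = 0.
(T) alone gives T = 1.
Every clause is now satisfied; S is unconstrained.

P=0, Q=1, R=1, S=1, T=1, U=0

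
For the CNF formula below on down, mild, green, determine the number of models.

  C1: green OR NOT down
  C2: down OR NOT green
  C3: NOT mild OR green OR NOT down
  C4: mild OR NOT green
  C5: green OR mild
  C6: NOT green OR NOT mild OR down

There are 2^3 = 8 truth assignments over (down, mild, green).
Check each against the 6 clauses (columns in the order down, mild, green):
  F F F  ✗ fails (green OR mild)
  F F T  ✗ fails (down OR NOT green)
  F T F  ✓ satisfies all
  F T T  ✗ fails (down OR NOT green)
  T F F  ✗ fails (green OR NOT down)
  T F T  ✗ fails (mild OR NOT green)
  T T F  ✗ fails (green OR NOT down)
  T T T  ✓ satisfies all
2 of the 8 rows are models.

2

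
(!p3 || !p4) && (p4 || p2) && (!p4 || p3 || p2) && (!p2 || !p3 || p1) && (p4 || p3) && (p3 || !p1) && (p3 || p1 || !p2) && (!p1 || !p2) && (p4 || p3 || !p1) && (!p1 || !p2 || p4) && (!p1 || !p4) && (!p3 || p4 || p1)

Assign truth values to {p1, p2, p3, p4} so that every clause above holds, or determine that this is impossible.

Suppose p3 = false.
(p4) alone gives p4 = true.
(p2) alone gives p2 = true.
(!p1) alone gives p1 = false.
That conflicts with the unit clause (p1).
That branch fails; take p3 = true instead.
(!p4) alone gives p4 = false.
(p2) alone gives p2 = true.
(p1) alone gives p1 = true.
That conflicts with the unit clause (!p1).
Either choice for p3 ends in contradiction.

UNSATISFIABLE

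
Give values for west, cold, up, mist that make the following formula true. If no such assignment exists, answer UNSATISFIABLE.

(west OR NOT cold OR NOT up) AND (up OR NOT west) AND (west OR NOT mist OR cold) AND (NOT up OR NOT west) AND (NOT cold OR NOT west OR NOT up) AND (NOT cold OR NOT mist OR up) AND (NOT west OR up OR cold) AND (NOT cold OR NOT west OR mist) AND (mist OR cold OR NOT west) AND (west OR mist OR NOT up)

Case up = false:
(NOT west) alone gives west = false.
Case mist = false:
No clause remains; cold is free.

west=false; cold=true; up=false; mist=false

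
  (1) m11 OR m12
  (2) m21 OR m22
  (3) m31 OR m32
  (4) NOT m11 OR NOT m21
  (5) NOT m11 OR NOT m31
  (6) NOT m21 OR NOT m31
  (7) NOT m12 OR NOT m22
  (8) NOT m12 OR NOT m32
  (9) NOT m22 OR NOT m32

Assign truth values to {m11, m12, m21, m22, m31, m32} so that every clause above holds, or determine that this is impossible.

Try m11 = true.
From the singleton clause (NOT m21), m21 = false.
From the singleton clause (m22), m22 = true.
From the singleton clause (NOT m31), m31 = false.
From the singleton clause (m32), m32 = true.
That conflicts with the unit clause (NOT m32).
So m11 must be the other value — set m11 = false.
From the singleton clause (m12), m12 = true.
From the singleton clause (NOT m22), m22 = false.
From the singleton clause (m21), m21 = true.
From the singleton clause (NOT m31), m31 = false.
From the singleton clause (m32), m32 = true.
That conflicts with the unit clause (NOT m32).
Both values of m11 lead to a conflict.

UNSATISFIABLE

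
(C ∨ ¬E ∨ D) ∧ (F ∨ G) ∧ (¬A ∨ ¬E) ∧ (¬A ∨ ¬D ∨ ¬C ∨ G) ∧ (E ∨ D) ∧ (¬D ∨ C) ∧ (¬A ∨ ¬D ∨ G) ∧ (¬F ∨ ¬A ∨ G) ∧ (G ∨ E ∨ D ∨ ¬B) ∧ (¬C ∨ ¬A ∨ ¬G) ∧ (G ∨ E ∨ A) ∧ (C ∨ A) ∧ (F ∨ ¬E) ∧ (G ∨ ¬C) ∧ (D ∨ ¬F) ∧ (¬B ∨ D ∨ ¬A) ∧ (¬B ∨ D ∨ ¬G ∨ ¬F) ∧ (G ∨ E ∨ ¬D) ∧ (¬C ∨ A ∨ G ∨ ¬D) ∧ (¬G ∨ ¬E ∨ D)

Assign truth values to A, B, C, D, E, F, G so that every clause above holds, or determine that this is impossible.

Case F = False:
The clause (G) is unit, so G = True.
The clause (¬E) is unit, so E = False.
The clause (D) is unit, so D = True.
The clause (C) is unit, so C = True.
The clause (¬A) is unit, so A = False.
No clause remains; B is free.

A: False,  B: False,  C: True,  D: True,  E: False,  F: False,  G: True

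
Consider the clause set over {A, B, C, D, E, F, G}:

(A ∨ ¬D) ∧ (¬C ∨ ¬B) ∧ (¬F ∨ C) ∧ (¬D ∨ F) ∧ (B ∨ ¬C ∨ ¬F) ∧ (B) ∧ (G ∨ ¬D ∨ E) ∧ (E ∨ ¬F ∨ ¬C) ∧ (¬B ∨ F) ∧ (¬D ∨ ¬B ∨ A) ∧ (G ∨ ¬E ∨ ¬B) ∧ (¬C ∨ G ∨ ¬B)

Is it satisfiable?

From the singleton clause (B), B = True.
From the singleton clause (¬C), C = False.
From the singleton clause (¬F), F = False.
But (F) is also a unit clause — contradiction.
No assignment satisfies every clause.

Unsatisfiable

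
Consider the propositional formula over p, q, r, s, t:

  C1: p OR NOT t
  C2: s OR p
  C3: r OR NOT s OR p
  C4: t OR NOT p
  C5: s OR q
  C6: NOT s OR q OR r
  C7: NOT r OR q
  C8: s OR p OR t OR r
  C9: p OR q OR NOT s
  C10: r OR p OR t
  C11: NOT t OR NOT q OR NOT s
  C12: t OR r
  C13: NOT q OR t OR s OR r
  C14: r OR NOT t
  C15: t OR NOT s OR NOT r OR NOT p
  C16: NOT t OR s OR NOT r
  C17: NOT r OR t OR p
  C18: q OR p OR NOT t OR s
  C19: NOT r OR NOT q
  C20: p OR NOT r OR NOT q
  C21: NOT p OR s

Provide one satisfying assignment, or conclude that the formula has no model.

Try p = true.
Unit clause (t) forces t = true.
Unit clause (r) forces r = true.
Unit clause (q) forces q = true.
But (NOT q) is also a unit clause — contradiction.
That branch fails; take p = false instead.
Unit clause (NOT t) forces t = false.
Unit clause (s) forces s = true.
Unit clause (r) forces r = true.
But (NOT r) is also a unit clause — contradiction.
Both values of p lead to a conflict.

UNSATISFIABLE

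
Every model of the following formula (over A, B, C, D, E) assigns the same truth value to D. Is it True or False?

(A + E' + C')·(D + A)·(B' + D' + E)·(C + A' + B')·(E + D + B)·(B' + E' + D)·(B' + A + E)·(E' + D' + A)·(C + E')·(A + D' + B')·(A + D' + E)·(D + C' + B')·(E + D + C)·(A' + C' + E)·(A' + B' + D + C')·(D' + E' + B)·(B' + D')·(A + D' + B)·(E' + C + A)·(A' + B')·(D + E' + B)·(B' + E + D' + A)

True

Suppose D = 0.
(A) alone gives A = 1.
(B') alone gives B = 0.
(E) alone gives E = 1.
Now (E') is unsatisfied and unit — conflict.
So every satisfying assignment has D = True.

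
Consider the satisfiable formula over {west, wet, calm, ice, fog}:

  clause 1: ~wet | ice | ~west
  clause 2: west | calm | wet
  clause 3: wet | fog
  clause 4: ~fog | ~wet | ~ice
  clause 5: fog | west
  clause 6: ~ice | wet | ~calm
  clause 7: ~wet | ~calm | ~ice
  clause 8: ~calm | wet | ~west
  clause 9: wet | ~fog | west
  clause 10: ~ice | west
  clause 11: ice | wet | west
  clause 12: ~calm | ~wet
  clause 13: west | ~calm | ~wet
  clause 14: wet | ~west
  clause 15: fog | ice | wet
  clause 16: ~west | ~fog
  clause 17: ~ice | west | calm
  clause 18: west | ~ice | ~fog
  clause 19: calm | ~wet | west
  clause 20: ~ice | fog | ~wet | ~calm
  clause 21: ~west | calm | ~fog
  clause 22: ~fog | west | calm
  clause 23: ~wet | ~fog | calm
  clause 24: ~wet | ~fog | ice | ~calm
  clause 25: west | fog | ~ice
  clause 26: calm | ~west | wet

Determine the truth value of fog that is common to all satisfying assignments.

False

Suppose fog = 1.
(~west) alone gives west = 0.
(wet) alone gives wet = 1.
(~ice) alone gives ice = 0.
(~calm) alone gives calm = 0.
That conflicts with the unit clause (calm).
So every satisfying assignment has fog = False.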